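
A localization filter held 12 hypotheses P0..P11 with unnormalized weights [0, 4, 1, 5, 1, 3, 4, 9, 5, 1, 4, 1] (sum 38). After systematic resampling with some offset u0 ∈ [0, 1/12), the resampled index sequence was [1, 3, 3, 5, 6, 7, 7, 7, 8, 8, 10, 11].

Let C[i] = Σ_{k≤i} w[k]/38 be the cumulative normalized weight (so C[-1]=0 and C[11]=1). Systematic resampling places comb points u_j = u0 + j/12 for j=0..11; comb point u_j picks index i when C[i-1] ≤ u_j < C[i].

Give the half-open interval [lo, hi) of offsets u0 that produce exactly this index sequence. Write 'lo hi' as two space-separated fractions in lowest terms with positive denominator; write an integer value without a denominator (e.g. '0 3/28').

13/228 1/12

C = [0, 2/19, 5/38, 5/19, 11/38, 7/19, 9/19, 27/38, 16/19, 33/38, 37/38, 1]
j=0 picked index 1: u0 ∈ [0, 2/19)
j=1 picked index 3: u0 ∈ [11/228, 41/228)
j=2 picked index 3: u0 ∈ [-2/57, 11/114)
j=3 picked index 5: u0 ∈ [3/76, 9/76)
j=4 picked index 6: u0 ∈ [2/57, 8/57)
j=5 picked index 7: u0 ∈ [13/228, 67/228)
j=6 picked index 7: u0 ∈ [-1/38, 4/19)
j=7 picked index 7: u0 ∈ [-25/228, 29/228)
j=8 picked index 8: u0 ∈ [5/114, 10/57)
j=9 picked index 8: u0 ∈ [-3/76, 7/76)
j=10 picked index 10: u0 ∈ [2/57, 8/57)
j=11 picked index 11: u0 ∈ [13/228, 1/12)
intersection: [13/228, 1/12)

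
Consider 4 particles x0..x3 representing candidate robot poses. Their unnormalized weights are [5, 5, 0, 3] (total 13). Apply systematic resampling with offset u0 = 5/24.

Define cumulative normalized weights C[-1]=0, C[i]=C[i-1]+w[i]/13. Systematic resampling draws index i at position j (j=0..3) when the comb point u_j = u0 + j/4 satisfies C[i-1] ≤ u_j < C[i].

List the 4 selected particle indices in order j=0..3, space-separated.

C = [5/13, 10/13, 10/13, 1]
j=0: u_0=5/24 ∈ [0, 5/13) → index 0
j=1: u_1=11/24 ∈ [5/13, 10/13) → index 1
j=2: u_2=17/24 ∈ [5/13, 10/13) → index 1
j=3: u_3=23/24 ∈ [10/13, 1) → index 3

0 1 1 3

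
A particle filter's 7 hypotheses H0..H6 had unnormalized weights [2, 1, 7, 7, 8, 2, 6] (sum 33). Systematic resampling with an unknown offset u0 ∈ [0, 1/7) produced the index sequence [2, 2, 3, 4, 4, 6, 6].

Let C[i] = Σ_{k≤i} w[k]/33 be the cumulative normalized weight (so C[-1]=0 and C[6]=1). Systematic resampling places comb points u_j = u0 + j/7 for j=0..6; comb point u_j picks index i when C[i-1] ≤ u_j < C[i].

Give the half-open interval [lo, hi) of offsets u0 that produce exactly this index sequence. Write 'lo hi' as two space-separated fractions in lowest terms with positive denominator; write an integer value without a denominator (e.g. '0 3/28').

8/77 1/7

C = [2/33, 1/11, 10/33, 17/33, 25/33, 9/11, 1]
j=0 picked index 2: u0 ∈ [1/11, 10/33)
j=1 picked index 2: u0 ∈ [-4/77, 37/231)
j=2 picked index 3: u0 ∈ [4/231, 53/231)
j=3 picked index 4: u0 ∈ [20/231, 76/231)
j=4 picked index 4: u0 ∈ [-13/231, 43/231)
j=5 picked index 6: u0 ∈ [8/77, 2/7)
j=6 picked index 6: u0 ∈ [-3/77, 1/7)
intersection: [8/77, 1/7)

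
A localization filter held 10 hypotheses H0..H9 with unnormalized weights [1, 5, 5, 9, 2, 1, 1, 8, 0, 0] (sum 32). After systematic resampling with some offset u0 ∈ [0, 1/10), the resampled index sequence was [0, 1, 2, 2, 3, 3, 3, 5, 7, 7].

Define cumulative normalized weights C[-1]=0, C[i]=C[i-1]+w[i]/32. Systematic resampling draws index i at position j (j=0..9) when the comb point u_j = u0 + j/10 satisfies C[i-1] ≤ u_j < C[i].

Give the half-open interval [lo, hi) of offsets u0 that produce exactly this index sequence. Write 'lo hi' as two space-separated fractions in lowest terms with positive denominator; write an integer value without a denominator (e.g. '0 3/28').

0 3/160

C = [1/32, 3/16, 11/32, 5/8, 11/16, 23/32, 3/4, 1, 1, 1]
j=0 picked index 0: u0 ∈ [0, 1/32)
j=1 picked index 1: u0 ∈ [-11/160, 7/80)
j=2 picked index 2: u0 ∈ [-1/80, 23/160)
j=3 picked index 2: u0 ∈ [-9/80, 7/160)
j=4 picked index 3: u0 ∈ [-9/160, 9/40)
j=5 picked index 3: u0 ∈ [-5/32, 1/8)
j=6 picked index 3: u0 ∈ [-41/160, 1/40)
j=7 picked index 5: u0 ∈ [-1/80, 3/160)
j=8 picked index 7: u0 ∈ [-1/20, 1/5)
j=9 picked index 7: u0 ∈ [-3/20, 1/10)
intersection: [0, 3/160)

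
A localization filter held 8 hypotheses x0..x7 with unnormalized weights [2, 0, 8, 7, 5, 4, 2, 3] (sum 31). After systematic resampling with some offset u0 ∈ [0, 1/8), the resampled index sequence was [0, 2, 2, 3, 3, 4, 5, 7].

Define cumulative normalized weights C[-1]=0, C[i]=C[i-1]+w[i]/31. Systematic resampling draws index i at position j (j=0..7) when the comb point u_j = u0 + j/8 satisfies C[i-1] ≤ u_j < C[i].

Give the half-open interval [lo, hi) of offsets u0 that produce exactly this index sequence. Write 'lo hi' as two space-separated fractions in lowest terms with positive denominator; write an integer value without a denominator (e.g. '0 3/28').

C = [2/31, 2/31, 10/31, 17/31, 22/31, 26/31, 28/31, 1]
j=0 picked index 0: u0 ∈ [0, 2/31)
j=1 picked index 2: u0 ∈ [-15/248, 49/248)
j=2 picked index 2: u0 ∈ [-23/124, 9/124)
j=3 picked index 3: u0 ∈ [-13/248, 43/248)
j=4 picked index 3: u0 ∈ [-11/62, 3/62)
j=5 picked index 4: u0 ∈ [-19/248, 21/248)
j=6 picked index 5: u0 ∈ [-5/124, 11/124)
j=7 picked index 7: u0 ∈ [7/248, 1/8)
intersection: [7/248, 3/62)

7/248 3/62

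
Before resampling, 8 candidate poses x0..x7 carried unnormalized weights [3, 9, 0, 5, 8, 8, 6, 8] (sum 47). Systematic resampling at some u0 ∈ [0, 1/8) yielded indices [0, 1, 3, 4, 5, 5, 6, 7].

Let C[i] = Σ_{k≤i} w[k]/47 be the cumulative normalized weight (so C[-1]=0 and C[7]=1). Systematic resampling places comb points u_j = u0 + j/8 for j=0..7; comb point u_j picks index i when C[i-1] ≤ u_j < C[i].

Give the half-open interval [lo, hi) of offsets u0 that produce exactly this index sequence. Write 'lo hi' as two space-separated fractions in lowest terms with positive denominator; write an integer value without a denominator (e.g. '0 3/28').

C = [3/47, 12/47, 12/47, 17/47, 25/47, 33/47, 39/47, 1]
j=0 picked index 0: u0 ∈ [0, 3/47)
j=1 picked index 1: u0 ∈ [-23/376, 49/376)
j=2 picked index 3: u0 ∈ [1/188, 21/188)
j=3 picked index 4: u0 ∈ [-5/376, 59/376)
j=4 picked index 5: u0 ∈ [3/94, 19/94)
j=5 picked index 5: u0 ∈ [-35/376, 29/376)
j=6 picked index 6: u0 ∈ [-9/188, 15/188)
j=7 picked index 7: u0 ∈ [-17/376, 1/8)
intersection: [3/94, 3/47)

3/94 3/47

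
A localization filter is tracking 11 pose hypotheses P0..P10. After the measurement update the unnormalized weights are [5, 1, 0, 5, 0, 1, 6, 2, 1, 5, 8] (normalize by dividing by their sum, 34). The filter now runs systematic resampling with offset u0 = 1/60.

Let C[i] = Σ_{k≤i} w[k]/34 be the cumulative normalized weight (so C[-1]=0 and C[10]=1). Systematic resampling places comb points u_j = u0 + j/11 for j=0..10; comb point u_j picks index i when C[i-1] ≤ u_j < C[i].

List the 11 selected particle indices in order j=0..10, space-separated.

0 0 3 3 6 6 7 9 9 10 10

C = [5/34, 3/17, 3/17, 11/34, 11/34, 6/17, 9/17, 10/17, 21/34, 13/17, 1]
j=0: u_0=1/60 ∈ [0, 5/34) → index 0
j=1: u_1=71/660 ∈ [0, 5/34) → index 0
j=2: u_2=131/660 ∈ [3/17, 11/34) → index 3
j=3: u_3=191/660 ∈ [3/17, 11/34) → index 3
j=4: u_4=251/660 ∈ [6/17, 9/17) → index 6
j=5: u_5=311/660 ∈ [6/17, 9/17) → index 6
j=6: u_6=371/660 ∈ [9/17, 10/17) → index 7
j=7: u_7=431/660 ∈ [21/34, 13/17) → index 9
j=8: u_8=491/660 ∈ [21/34, 13/17) → index 9
j=9: u_9=551/660 ∈ [13/17, 1) → index 10
j=10: u_10=611/660 ∈ [13/17, 1) → index 10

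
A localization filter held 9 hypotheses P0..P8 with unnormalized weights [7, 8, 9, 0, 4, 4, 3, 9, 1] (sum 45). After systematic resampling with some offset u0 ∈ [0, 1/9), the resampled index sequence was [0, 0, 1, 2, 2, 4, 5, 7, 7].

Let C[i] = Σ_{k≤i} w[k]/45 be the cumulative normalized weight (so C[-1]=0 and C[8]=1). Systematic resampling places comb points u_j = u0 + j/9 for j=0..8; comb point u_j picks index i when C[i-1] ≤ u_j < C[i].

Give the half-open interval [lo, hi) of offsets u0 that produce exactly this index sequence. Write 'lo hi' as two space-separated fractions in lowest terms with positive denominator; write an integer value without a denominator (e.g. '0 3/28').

0 2/45

C = [7/45, 1/3, 8/15, 8/15, 28/45, 32/45, 7/9, 44/45, 1]
j=0 picked index 0: u0 ∈ [0, 7/45)
j=1 picked index 0: u0 ∈ [-1/9, 2/45)
j=2 picked index 1: u0 ∈ [-1/15, 1/9)
j=3 picked index 2: u0 ∈ [0, 1/5)
j=4 picked index 2: u0 ∈ [-1/9, 4/45)
j=5 picked index 4: u0 ∈ [-1/45, 1/15)
j=6 picked index 5: u0 ∈ [-2/45, 2/45)
j=7 picked index 7: u0 ∈ [0, 1/5)
j=8 picked index 7: u0 ∈ [-1/9, 4/45)
intersection: [0, 2/45)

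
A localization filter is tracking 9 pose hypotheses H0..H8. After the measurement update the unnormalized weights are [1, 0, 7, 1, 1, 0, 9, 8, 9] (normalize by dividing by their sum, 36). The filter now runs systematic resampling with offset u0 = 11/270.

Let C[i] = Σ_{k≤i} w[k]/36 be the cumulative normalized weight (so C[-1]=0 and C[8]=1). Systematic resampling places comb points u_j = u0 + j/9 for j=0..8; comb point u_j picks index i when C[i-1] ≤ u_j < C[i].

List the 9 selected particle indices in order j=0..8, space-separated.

2 2 4 6 6 7 7 8 8

C = [1/36, 1/36, 2/9, 1/4, 5/18, 5/18, 19/36, 3/4, 1]
j=0: u_0=11/270 ∈ [1/36, 2/9) → index 2
j=1: u_1=41/270 ∈ [1/36, 2/9) → index 2
j=2: u_2=71/270 ∈ [1/4, 5/18) → index 4
j=3: u_3=101/270 ∈ [5/18, 19/36) → index 6
j=4: u_4=131/270 ∈ [5/18, 19/36) → index 6
j=5: u_5=161/270 ∈ [19/36, 3/4) → index 7
j=6: u_6=191/270 ∈ [19/36, 3/4) → index 7
j=7: u_7=221/270 ∈ [3/4, 1) → index 8
j=8: u_8=251/270 ∈ [3/4, 1) → index 8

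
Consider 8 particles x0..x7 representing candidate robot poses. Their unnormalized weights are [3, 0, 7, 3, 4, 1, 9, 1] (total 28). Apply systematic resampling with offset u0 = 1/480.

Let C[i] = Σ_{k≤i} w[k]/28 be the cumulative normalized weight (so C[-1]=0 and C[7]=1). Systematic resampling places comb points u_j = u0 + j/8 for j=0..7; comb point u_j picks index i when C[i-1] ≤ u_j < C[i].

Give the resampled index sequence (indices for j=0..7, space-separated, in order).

C = [3/28, 3/28, 5/14, 13/28, 17/28, 9/14, 27/28, 1]
j=0: u_0=1/480 ∈ [0, 3/28) → index 0
j=1: u_1=61/480 ∈ [3/28, 5/14) → index 2
j=2: u_2=121/480 ∈ [3/28, 5/14) → index 2
j=3: u_3=181/480 ∈ [5/14, 13/28) → index 3
j=4: u_4=241/480 ∈ [13/28, 17/28) → index 4
j=5: u_5=301/480 ∈ [17/28, 9/14) → index 5
j=6: u_6=361/480 ∈ [9/14, 27/28) → index 6
j=7: u_7=421/480 ∈ [9/14, 27/28) → index 6

0 2 2 3 4 5 6 6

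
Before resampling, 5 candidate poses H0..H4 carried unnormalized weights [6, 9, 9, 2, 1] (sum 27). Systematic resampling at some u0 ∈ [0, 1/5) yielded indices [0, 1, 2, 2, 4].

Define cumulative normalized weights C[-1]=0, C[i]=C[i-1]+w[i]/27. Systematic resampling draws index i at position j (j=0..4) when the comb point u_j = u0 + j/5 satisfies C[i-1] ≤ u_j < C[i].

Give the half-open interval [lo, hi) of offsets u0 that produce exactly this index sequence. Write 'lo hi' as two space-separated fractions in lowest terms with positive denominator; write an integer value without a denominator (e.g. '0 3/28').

C = [2/9, 5/9, 8/9, 26/27, 1]
j=0 picked index 0: u0 ∈ [0, 2/9)
j=1 picked index 1: u0 ∈ [1/45, 16/45)
j=2 picked index 2: u0 ∈ [7/45, 22/45)
j=3 picked index 2: u0 ∈ [-2/45, 13/45)
j=4 picked index 4: u0 ∈ [22/135, 1/5)
intersection: [22/135, 1/5)

22/135 1/5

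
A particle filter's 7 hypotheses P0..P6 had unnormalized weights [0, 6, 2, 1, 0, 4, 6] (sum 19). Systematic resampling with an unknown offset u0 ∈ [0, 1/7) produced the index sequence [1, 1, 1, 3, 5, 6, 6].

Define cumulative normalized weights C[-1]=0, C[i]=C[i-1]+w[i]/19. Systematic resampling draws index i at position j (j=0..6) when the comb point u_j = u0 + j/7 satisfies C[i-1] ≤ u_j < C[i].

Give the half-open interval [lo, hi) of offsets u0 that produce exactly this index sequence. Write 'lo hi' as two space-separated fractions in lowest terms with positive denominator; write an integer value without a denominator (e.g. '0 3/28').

0 4/133

C = [0, 6/19, 8/19, 9/19, 9/19, 13/19, 1]
j=0 picked index 1: u0 ∈ [0, 6/19)
j=1 picked index 1: u0 ∈ [-1/7, 23/133)
j=2 picked index 1: u0 ∈ [-2/7, 4/133)
j=3 picked index 3: u0 ∈ [-1/133, 6/133)
j=4 picked index 5: u0 ∈ [-13/133, 15/133)
j=5 picked index 6: u0 ∈ [-4/133, 2/7)
j=6 picked index 6: u0 ∈ [-23/133, 1/7)
intersection: [0, 4/133)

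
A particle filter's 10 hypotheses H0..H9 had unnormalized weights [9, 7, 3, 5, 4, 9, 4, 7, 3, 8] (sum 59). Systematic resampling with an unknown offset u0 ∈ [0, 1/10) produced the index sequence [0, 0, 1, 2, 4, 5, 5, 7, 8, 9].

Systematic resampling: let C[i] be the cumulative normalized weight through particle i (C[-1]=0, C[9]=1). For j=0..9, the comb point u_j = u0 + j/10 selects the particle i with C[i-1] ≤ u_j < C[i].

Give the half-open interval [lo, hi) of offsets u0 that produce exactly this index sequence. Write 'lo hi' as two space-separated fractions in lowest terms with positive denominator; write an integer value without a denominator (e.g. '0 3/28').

4/295 13/590

C = [9/59, 16/59, 19/59, 24/59, 28/59, 37/59, 41/59, 48/59, 51/59, 1]
j=0 picked index 0: u0 ∈ [0, 9/59)
j=1 picked index 0: u0 ∈ [-1/10, 31/590)
j=2 picked index 1: u0 ∈ [-14/295, 21/295)
j=3 picked index 2: u0 ∈ [-17/590, 13/590)
j=4 picked index 4: u0 ∈ [2/295, 22/295)
j=5 picked index 5: u0 ∈ [-3/118, 15/118)
j=6 picked index 5: u0 ∈ [-37/295, 8/295)
j=7 picked index 7: u0 ∈ [-3/590, 67/590)
j=8 picked index 8: u0 ∈ [4/295, 19/295)
j=9 picked index 9: u0 ∈ [-21/590, 1/10)
intersection: [4/295, 13/590)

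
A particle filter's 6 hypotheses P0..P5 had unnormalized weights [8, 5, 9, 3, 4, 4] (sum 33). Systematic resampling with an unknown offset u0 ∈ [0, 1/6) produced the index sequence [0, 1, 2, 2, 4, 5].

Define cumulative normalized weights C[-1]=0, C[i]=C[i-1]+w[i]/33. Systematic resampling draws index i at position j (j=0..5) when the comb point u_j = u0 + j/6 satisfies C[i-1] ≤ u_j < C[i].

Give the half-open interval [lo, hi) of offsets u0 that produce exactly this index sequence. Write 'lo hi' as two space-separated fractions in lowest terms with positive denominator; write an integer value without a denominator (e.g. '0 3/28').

1/11 1/6

C = [8/33, 13/33, 2/3, 25/33, 29/33, 1]
j=0 picked index 0: u0 ∈ [0, 8/33)
j=1 picked index 1: u0 ∈ [5/66, 5/22)
j=2 picked index 2: u0 ∈ [2/33, 1/3)
j=3 picked index 2: u0 ∈ [-7/66, 1/6)
j=4 picked index 4: u0 ∈ [1/11, 7/33)
j=5 picked index 5: u0 ∈ [1/22, 1/6)
intersection: [1/11, 1/6)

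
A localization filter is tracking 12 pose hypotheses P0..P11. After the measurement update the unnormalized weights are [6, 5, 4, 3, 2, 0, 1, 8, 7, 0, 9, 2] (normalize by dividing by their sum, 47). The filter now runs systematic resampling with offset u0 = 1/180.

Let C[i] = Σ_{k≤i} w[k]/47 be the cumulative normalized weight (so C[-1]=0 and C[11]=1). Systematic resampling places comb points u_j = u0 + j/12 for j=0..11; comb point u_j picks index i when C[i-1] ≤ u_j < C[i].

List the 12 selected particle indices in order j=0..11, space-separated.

0 0 1 2 3 4 7 7 8 8 10 10

C = [6/47, 11/47, 15/47, 18/47, 20/47, 20/47, 21/47, 29/47, 36/47, 36/47, 45/47, 1]
j=0: u_0=1/180 ∈ [0, 6/47) → index 0
j=1: u_1=4/45 ∈ [0, 6/47) → index 0
j=2: u_2=31/180 ∈ [6/47, 11/47) → index 1
j=3: u_3=23/90 ∈ [11/47, 15/47) → index 2
j=4: u_4=61/180 ∈ [15/47, 18/47) → index 3
j=5: u_5=19/45 ∈ [18/47, 20/47) → index 4
j=6: u_6=91/180 ∈ [21/47, 29/47) → index 7
j=7: u_7=53/90 ∈ [21/47, 29/47) → index 7
j=8: u_8=121/180 ∈ [29/47, 36/47) → index 8
j=9: u_9=34/45 ∈ [29/47, 36/47) → index 8
j=10: u_10=151/180 ∈ [36/47, 45/47) → index 10
j=11: u_11=83/90 ∈ [36/47, 45/47) → index 10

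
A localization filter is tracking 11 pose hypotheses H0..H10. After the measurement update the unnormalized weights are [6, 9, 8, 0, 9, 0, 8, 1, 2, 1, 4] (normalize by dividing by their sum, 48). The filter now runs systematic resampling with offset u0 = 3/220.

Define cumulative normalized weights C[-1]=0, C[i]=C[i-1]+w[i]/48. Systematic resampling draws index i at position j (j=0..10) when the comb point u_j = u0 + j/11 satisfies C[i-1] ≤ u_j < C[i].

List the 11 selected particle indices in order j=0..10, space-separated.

0 0 1 1 2 2 4 4 6 6 10

C = [1/8, 5/16, 23/48, 23/48, 2/3, 2/3, 5/6, 41/48, 43/48, 11/12, 1]
j=0: u_0=3/220 ∈ [0, 1/8) → index 0
j=1: u_1=23/220 ∈ [0, 1/8) → index 0
j=2: u_2=43/220 ∈ [1/8, 5/16) → index 1
j=3: u_3=63/220 ∈ [1/8, 5/16) → index 1
j=4: u_4=83/220 ∈ [5/16, 23/48) → index 2
j=5: u_5=103/220 ∈ [5/16, 23/48) → index 2
j=6: u_6=123/220 ∈ [23/48, 2/3) → index 4
j=7: u_7=13/20 ∈ [23/48, 2/3) → index 4
j=8: u_8=163/220 ∈ [2/3, 5/6) → index 6
j=9: u_9=183/220 ∈ [2/3, 5/6) → index 6
j=10: u_10=203/220 ∈ [11/12, 1) → index 10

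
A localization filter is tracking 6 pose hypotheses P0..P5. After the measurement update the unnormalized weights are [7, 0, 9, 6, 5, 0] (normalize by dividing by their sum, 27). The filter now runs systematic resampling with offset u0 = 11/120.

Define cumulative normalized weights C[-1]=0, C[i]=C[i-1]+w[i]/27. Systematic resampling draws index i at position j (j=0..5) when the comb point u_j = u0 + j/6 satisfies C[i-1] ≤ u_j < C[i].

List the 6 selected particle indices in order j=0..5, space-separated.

0 0 2 2 3 4

C = [7/27, 7/27, 16/27, 22/27, 1, 1]
j=0: u_0=11/120 ∈ [0, 7/27) → index 0
j=1: u_1=31/120 ∈ [0, 7/27) → index 0
j=2: u_2=17/40 ∈ [7/27, 16/27) → index 2
j=3: u_3=71/120 ∈ [7/27, 16/27) → index 2
j=4: u_4=91/120 ∈ [16/27, 22/27) → index 3
j=5: u_5=37/40 ∈ [22/27, 1) → index 4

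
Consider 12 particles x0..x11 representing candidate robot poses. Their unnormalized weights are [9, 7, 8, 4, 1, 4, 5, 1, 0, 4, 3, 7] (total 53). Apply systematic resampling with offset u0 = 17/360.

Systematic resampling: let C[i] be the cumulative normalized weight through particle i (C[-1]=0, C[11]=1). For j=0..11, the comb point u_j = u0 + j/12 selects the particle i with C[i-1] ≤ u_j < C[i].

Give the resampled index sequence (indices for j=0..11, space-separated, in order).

C = [9/53, 16/53, 24/53, 28/53, 29/53, 33/53, 38/53, 39/53, 39/53, 43/53, 46/53, 1]
j=0: u_0=17/360 ∈ [0, 9/53) → index 0
j=1: u_1=47/360 ∈ [0, 9/53) → index 0
j=2: u_2=77/360 ∈ [9/53, 16/53) → index 1
j=3: u_3=107/360 ∈ [9/53, 16/53) → index 1
j=4: u_4=137/360 ∈ [16/53, 24/53) → index 2
j=5: u_5=167/360 ∈ [24/53, 28/53) → index 3
j=6: u_6=197/360 ∈ [29/53, 33/53) → index 5
j=7: u_7=227/360 ∈ [33/53, 38/53) → index 6
j=8: u_8=257/360 ∈ [33/53, 38/53) → index 6
j=9: u_9=287/360 ∈ [39/53, 43/53) → index 9
j=10: u_10=317/360 ∈ [46/53, 1) → index 11
j=11: u_11=347/360 ∈ [46/53, 1) → index 11

0 0 1 1 2 3 5 6 6 9 11 11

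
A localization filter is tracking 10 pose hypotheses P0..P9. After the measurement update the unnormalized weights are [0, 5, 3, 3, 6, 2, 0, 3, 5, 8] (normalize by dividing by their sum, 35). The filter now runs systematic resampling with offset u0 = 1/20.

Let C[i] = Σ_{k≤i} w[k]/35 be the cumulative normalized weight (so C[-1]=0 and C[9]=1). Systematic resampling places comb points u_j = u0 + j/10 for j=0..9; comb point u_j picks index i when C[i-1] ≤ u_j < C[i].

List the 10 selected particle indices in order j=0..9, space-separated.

1 2 3 4 4 7 8 8 9 9

C = [0, 1/7, 8/35, 11/35, 17/35, 19/35, 19/35, 22/35, 27/35, 1]
j=0: u_0=1/20 ∈ [0, 1/7) → index 1
j=1: u_1=3/20 ∈ [1/7, 8/35) → index 2
j=2: u_2=1/4 ∈ [8/35, 11/35) → index 3
j=3: u_3=7/20 ∈ [11/35, 17/35) → index 4
j=4: u_4=9/20 ∈ [11/35, 17/35) → index 4
j=5: u_5=11/20 ∈ [19/35, 22/35) → index 7
j=6: u_6=13/20 ∈ [22/35, 27/35) → index 8
j=7: u_7=3/4 ∈ [22/35, 27/35) → index 8
j=8: u_8=17/20 ∈ [27/35, 1) → index 9
j=9: u_9=19/20 ∈ [27/35, 1) → index 9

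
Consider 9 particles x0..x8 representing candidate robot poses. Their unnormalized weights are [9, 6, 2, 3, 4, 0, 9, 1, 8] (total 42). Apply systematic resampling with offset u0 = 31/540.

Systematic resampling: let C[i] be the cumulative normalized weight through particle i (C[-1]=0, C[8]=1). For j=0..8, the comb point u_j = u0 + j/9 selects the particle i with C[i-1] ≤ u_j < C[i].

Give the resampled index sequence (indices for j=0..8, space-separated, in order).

C = [3/14, 5/14, 17/42, 10/21, 4/7, 4/7, 11/14, 17/21, 1]
j=0: u_0=31/540 ∈ [0, 3/14) → index 0
j=1: u_1=91/540 ∈ [0, 3/14) → index 0
j=2: u_2=151/540 ∈ [3/14, 5/14) → index 1
j=3: u_3=211/540 ∈ [5/14, 17/42) → index 2
j=4: u_4=271/540 ∈ [10/21, 4/7) → index 4
j=5: u_5=331/540 ∈ [4/7, 11/14) → index 6
j=6: u_6=391/540 ∈ [4/7, 11/14) → index 6
j=7: u_7=451/540 ∈ [17/21, 1) → index 8
j=8: u_8=511/540 ∈ [17/21, 1) → index 8

0 0 1 2 4 6 6 8 8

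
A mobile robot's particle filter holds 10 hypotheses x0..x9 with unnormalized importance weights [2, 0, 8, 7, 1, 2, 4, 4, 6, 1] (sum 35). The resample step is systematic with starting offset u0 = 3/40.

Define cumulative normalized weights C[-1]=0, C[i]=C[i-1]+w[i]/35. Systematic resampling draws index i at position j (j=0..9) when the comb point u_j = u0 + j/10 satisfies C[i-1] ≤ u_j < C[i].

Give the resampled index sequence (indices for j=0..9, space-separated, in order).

2 2 2 3 3 6 6 7 8 9

C = [2/35, 2/35, 2/7, 17/35, 18/35, 4/7, 24/35, 4/5, 34/35, 1]
j=0: u_0=3/40 ∈ [2/35, 2/7) → index 2
j=1: u_1=7/40 ∈ [2/35, 2/7) → index 2
j=2: u_2=11/40 ∈ [2/35, 2/7) → index 2
j=3: u_3=3/8 ∈ [2/7, 17/35) → index 3
j=4: u_4=19/40 ∈ [2/7, 17/35) → index 3
j=5: u_5=23/40 ∈ [4/7, 24/35) → index 6
j=6: u_6=27/40 ∈ [4/7, 24/35) → index 6
j=7: u_7=31/40 ∈ [24/35, 4/5) → index 7
j=8: u_8=7/8 ∈ [4/5, 34/35) → index 8
j=9: u_9=39/40 ∈ [34/35, 1) → index 9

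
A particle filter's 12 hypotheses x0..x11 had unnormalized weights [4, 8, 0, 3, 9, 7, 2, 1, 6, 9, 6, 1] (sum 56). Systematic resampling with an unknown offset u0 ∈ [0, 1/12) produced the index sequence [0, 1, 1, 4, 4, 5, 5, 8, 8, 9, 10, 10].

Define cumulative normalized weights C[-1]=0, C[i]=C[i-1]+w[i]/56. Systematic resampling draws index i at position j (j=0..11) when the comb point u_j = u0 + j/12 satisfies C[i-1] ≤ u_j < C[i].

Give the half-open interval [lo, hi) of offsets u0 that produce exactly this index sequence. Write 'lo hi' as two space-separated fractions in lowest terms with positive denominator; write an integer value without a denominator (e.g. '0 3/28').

1/24 1/21

C = [1/14, 3/14, 3/14, 15/56, 3/7, 31/56, 33/56, 17/28, 5/7, 7/8, 55/56, 1]
j=0 picked index 0: u0 ∈ [0, 1/14)
j=1 picked index 1: u0 ∈ [-1/84, 11/84)
j=2 picked index 1: u0 ∈ [-2/21, 1/21)
j=3 picked index 4: u0 ∈ [1/56, 5/28)
j=4 picked index 4: u0 ∈ [-11/168, 2/21)
j=5 picked index 5: u0 ∈ [1/84, 23/168)
j=6 picked index 5: u0 ∈ [-1/14, 3/56)
j=7 picked index 8: u0 ∈ [1/42, 11/84)
j=8 picked index 8: u0 ∈ [-5/84, 1/21)
j=9 picked index 9: u0 ∈ [-1/28, 1/8)
j=10 picked index 10: u0 ∈ [1/24, 25/168)
j=11 picked index 10: u0 ∈ [-1/24, 11/168)
intersection: [1/24, 1/21)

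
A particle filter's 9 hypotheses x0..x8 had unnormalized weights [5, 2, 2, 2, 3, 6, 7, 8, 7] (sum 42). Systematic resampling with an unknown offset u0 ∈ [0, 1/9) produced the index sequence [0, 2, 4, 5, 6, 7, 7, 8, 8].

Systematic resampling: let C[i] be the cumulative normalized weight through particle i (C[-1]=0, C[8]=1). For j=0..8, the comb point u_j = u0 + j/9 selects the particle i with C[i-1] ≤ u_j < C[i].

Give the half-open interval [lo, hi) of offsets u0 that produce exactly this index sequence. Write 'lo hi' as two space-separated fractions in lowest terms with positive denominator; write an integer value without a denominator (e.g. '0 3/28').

11/126 13/126

C = [5/42, 1/6, 3/14, 11/42, 1/3, 10/21, 9/14, 5/6, 1]
j=0 picked index 0: u0 ∈ [0, 5/42)
j=1 picked index 2: u0 ∈ [1/18, 13/126)
j=2 picked index 4: u0 ∈ [5/126, 1/9)
j=3 picked index 5: u0 ∈ [0, 1/7)
j=4 picked index 6: u0 ∈ [2/63, 25/126)
j=5 picked index 7: u0 ∈ [11/126, 5/18)
j=6 picked index 7: u0 ∈ [-1/42, 1/6)
j=7 picked index 8: u0 ∈ [1/18, 2/9)
j=8 picked index 8: u0 ∈ [-1/18, 1/9)
intersection: [11/126, 13/126)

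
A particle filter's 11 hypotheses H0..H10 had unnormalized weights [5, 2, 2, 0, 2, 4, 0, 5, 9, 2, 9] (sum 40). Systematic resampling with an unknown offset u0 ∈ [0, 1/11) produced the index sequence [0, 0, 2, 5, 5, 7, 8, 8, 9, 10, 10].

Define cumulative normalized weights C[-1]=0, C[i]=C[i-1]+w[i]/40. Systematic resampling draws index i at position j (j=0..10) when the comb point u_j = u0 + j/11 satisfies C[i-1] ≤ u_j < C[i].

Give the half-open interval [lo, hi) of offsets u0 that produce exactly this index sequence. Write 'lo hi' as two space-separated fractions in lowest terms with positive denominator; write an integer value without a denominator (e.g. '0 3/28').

C = [1/8, 7/40, 9/40, 9/40, 11/40, 3/8, 3/8, 1/2, 29/40, 31/40, 1]
j=0 picked index 0: u0 ∈ [0, 1/8)
j=1 picked index 0: u0 ∈ [-1/11, 3/88)
j=2 picked index 2: u0 ∈ [-3/440, 19/440)
j=3 picked index 5: u0 ∈ [1/440, 9/88)
j=4 picked index 5: u0 ∈ [-39/440, 1/88)
j=5 picked index 7: u0 ∈ [-7/88, 1/22)
j=6 picked index 8: u0 ∈ [-1/22, 79/440)
j=7 picked index 8: u0 ∈ [-3/22, 39/440)
j=8 picked index 9: u0 ∈ [-1/440, 21/440)
j=9 picked index 10: u0 ∈ [-19/440, 2/11)
j=10 picked index 10: u0 ∈ [-59/440, 1/11)
intersection: [1/440, 1/88)

1/440 1/88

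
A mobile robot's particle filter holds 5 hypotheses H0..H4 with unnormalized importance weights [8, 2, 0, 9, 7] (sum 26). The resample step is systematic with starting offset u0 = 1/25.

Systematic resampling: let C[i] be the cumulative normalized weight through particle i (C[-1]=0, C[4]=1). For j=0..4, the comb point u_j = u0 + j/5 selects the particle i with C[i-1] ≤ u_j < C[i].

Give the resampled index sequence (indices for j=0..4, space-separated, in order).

C = [4/13, 5/13, 5/13, 19/26, 1]
j=0: u_0=1/25 ∈ [0, 4/13) → index 0
j=1: u_1=6/25 ∈ [0, 4/13) → index 0
j=2: u_2=11/25 ∈ [5/13, 19/26) → index 3
j=3: u_3=16/25 ∈ [5/13, 19/26) → index 3
j=4: u_4=21/25 ∈ [19/26, 1) → index 4

0 0 3 3 4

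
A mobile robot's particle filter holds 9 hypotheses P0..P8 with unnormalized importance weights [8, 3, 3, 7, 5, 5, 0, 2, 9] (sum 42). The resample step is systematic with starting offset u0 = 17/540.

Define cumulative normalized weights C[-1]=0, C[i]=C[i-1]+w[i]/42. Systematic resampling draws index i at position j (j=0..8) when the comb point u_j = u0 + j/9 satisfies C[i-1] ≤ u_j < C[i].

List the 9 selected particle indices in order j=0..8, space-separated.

0 0 1 3 3 4 5 8 8

C = [4/21, 11/42, 1/3, 1/2, 13/21, 31/42, 31/42, 11/14, 1]
j=0: u_0=17/540 ∈ [0, 4/21) → index 0
j=1: u_1=77/540 ∈ [0, 4/21) → index 0
j=2: u_2=137/540 ∈ [4/21, 11/42) → index 1
j=3: u_3=197/540 ∈ [1/3, 1/2) → index 3
j=4: u_4=257/540 ∈ [1/3, 1/2) → index 3
j=5: u_5=317/540 ∈ [1/2, 13/21) → index 4
j=6: u_6=377/540 ∈ [13/21, 31/42) → index 5
j=7: u_7=437/540 ∈ [11/14, 1) → index 8
j=8: u_8=497/540 ∈ [11/14, 1) → index 8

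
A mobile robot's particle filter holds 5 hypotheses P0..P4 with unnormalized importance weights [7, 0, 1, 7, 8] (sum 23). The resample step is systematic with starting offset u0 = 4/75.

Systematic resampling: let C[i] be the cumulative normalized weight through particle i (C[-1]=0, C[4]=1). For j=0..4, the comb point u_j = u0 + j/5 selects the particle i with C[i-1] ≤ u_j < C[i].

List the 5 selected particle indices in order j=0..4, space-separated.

C = [7/23, 7/23, 8/23, 15/23, 1]
j=0: u_0=4/75 ∈ [0, 7/23) → index 0
j=1: u_1=19/75 ∈ [0, 7/23) → index 0
j=2: u_2=34/75 ∈ [8/23, 15/23) → index 3
j=3: u_3=49/75 ∈ [15/23, 1) → index 4
j=4: u_4=64/75 ∈ [15/23, 1) → index 4

0 0 3 4 4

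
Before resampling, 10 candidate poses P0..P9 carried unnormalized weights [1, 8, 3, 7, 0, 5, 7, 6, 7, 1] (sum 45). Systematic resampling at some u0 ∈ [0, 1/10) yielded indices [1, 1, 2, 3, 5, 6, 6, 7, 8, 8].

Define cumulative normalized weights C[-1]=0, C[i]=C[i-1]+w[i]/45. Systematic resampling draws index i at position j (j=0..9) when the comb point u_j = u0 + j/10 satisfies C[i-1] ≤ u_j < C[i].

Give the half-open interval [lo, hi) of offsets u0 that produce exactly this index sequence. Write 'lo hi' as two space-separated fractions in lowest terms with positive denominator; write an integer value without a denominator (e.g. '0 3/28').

C = [1/45, 1/5, 4/15, 19/45, 19/45, 8/15, 31/45, 37/45, 44/45, 1]
j=0 picked index 1: u0 ∈ [1/45, 1/5)
j=1 picked index 1: u0 ∈ [-7/90, 1/10)
j=2 picked index 2: u0 ∈ [0, 1/15)
j=3 picked index 3: u0 ∈ [-1/30, 11/90)
j=4 picked index 5: u0 ∈ [1/45, 2/15)
j=5 picked index 6: u0 ∈ [1/30, 17/90)
j=6 picked index 6: u0 ∈ [-1/15, 4/45)
j=7 picked index 7: u0 ∈ [-1/90, 11/90)
j=8 picked index 8: u0 ∈ [1/45, 8/45)
j=9 picked index 8: u0 ∈ [-7/90, 7/90)
intersection: [1/30, 1/15)

1/30 1/15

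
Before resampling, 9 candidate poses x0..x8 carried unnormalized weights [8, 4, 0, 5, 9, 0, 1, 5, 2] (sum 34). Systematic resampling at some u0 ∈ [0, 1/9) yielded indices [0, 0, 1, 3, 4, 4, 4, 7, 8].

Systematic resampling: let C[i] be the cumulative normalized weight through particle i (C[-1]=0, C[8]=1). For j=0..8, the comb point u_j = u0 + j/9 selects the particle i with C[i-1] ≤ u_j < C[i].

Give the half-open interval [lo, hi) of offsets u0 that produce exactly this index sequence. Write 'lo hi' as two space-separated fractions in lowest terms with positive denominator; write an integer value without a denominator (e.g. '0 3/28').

C = [4/17, 6/17, 6/17, 1/2, 13/17, 13/17, 27/34, 16/17, 1]
j=0 picked index 0: u0 ∈ [0, 4/17)
j=1 picked index 0: u0 ∈ [-1/9, 19/153)
j=2 picked index 1: u0 ∈ [2/153, 20/153)
j=3 picked index 3: u0 ∈ [1/51, 1/6)
j=4 picked index 4: u0 ∈ [1/18, 49/153)
j=5 picked index 4: u0 ∈ [-1/18, 32/153)
j=6 picked index 4: u0 ∈ [-1/6, 5/51)
j=7 picked index 7: u0 ∈ [5/306, 25/153)
j=8 picked index 8: u0 ∈ [8/153, 1/9)
intersection: [1/18, 5/51)

1/18 5/51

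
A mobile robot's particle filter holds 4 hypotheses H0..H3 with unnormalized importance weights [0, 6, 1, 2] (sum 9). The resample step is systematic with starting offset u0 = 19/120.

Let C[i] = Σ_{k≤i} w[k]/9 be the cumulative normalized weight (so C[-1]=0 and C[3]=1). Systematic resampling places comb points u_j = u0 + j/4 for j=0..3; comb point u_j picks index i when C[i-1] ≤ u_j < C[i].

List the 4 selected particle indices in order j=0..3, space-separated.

1 1 1 3

C = [0, 2/3, 7/9, 1]
j=0: u_0=19/120 ∈ [0, 2/3) → index 1
j=1: u_1=49/120 ∈ [0, 2/3) → index 1
j=2: u_2=79/120 ∈ [0, 2/3) → index 1
j=3: u_3=109/120 ∈ [7/9, 1) → index 3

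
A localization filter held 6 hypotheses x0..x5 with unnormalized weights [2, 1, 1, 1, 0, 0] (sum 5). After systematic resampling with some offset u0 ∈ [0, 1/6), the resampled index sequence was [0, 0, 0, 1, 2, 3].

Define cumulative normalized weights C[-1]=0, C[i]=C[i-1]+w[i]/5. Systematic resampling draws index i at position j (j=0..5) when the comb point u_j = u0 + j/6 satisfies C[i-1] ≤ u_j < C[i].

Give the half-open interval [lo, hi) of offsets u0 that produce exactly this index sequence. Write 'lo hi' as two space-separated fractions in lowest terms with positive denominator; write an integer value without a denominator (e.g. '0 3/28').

0 1/15

C = [2/5, 3/5, 4/5, 1, 1, 1]
j=0 picked index 0: u0 ∈ [0, 2/5)
j=1 picked index 0: u0 ∈ [-1/6, 7/30)
j=2 picked index 0: u0 ∈ [-1/3, 1/15)
j=3 picked index 1: u0 ∈ [-1/10, 1/10)
j=4 picked index 2: u0 ∈ [-1/15, 2/15)
j=5 picked index 3: u0 ∈ [-1/30, 1/6)
intersection: [0, 1/15)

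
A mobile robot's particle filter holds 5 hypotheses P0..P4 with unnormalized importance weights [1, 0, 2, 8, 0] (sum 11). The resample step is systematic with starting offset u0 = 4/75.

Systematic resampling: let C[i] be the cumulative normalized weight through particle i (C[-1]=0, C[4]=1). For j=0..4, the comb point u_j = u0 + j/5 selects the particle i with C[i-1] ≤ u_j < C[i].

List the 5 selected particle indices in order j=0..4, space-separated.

C = [1/11, 1/11, 3/11, 1, 1]
j=0: u_0=4/75 ∈ [0, 1/11) → index 0
j=1: u_1=19/75 ∈ [1/11, 3/11) → index 2
j=2: u_2=34/75 ∈ [3/11, 1) → index 3
j=3: u_3=49/75 ∈ [3/11, 1) → index 3
j=4: u_4=64/75 ∈ [3/11, 1) → index 3

0 2 3 3 3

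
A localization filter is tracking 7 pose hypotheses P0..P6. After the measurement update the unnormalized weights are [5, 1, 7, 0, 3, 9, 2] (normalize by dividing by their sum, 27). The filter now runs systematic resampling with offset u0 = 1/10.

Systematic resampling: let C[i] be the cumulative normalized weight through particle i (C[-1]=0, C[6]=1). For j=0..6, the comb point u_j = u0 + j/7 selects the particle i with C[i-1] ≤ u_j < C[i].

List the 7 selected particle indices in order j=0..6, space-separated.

C = [5/27, 2/9, 13/27, 13/27, 16/27, 25/27, 1]
j=0: u_0=1/10 ∈ [0, 5/27) → index 0
j=1: u_1=17/70 ∈ [2/9, 13/27) → index 2
j=2: u_2=27/70 ∈ [2/9, 13/27) → index 2
j=3: u_3=37/70 ∈ [13/27, 16/27) → index 4
j=4: u_4=47/70 ∈ [16/27, 25/27) → index 5
j=5: u_5=57/70 ∈ [16/27, 25/27) → index 5
j=6: u_6=67/70 ∈ [25/27, 1) → index 6

0 2 2 4 5 5 6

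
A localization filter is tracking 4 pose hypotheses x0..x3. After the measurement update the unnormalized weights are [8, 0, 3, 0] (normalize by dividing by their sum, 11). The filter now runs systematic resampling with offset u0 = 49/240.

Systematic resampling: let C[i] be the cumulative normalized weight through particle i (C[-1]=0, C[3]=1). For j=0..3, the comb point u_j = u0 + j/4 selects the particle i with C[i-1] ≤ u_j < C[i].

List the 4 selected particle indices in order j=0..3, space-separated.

0 0 0 2

C = [8/11, 8/11, 1, 1]
j=0: u_0=49/240 ∈ [0, 8/11) → index 0
j=1: u_1=109/240 ∈ [0, 8/11) → index 0
j=2: u_2=169/240 ∈ [0, 8/11) → index 0
j=3: u_3=229/240 ∈ [8/11, 1) → index 2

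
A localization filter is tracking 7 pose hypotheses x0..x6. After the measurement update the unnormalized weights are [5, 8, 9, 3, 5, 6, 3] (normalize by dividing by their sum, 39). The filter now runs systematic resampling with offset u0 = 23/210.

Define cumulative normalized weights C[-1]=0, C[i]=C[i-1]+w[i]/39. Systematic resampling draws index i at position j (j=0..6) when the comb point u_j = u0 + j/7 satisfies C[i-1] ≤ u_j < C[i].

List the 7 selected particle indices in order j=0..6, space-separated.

C = [5/39, 1/3, 22/39, 25/39, 10/13, 12/13, 1]
j=0: u_0=23/210 ∈ [0, 5/39) → index 0
j=1: u_1=53/210 ∈ [5/39, 1/3) → index 1
j=2: u_2=83/210 ∈ [1/3, 22/39) → index 2
j=3: u_3=113/210 ∈ [1/3, 22/39) → index 2
j=4: u_4=143/210 ∈ [25/39, 10/13) → index 4
j=5: u_5=173/210 ∈ [10/13, 12/13) → index 5
j=6: u_6=29/30 ∈ [12/13, 1) → index 6

0 1 2 2 4 5 6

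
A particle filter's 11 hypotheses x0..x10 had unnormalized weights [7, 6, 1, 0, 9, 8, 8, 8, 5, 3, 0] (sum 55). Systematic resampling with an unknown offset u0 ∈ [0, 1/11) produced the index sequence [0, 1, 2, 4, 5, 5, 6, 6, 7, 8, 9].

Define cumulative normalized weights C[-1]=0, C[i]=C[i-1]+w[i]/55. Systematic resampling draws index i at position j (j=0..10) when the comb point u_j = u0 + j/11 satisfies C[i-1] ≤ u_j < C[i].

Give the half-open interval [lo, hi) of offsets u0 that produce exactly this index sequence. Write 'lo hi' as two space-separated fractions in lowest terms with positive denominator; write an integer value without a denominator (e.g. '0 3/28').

3/55 4/55

C = [7/55, 13/55, 14/55, 14/55, 23/55, 31/55, 39/55, 47/55, 52/55, 1, 1]
j=0 picked index 0: u0 ∈ [0, 7/55)
j=1 picked index 1: u0 ∈ [2/55, 8/55)
j=2 picked index 2: u0 ∈ [3/55, 4/55)
j=3 picked index 4: u0 ∈ [-1/55, 8/55)
j=4 picked index 5: u0 ∈ [3/55, 1/5)
j=5 picked index 5: u0 ∈ [-2/55, 6/55)
j=6 picked index 6: u0 ∈ [1/55, 9/55)
j=7 picked index 6: u0 ∈ [-4/55, 4/55)
j=8 picked index 7: u0 ∈ [-1/55, 7/55)
j=9 picked index 8: u0 ∈ [2/55, 7/55)
j=10 picked index 9: u0 ∈ [2/55, 1/11)
intersection: [3/55, 4/55)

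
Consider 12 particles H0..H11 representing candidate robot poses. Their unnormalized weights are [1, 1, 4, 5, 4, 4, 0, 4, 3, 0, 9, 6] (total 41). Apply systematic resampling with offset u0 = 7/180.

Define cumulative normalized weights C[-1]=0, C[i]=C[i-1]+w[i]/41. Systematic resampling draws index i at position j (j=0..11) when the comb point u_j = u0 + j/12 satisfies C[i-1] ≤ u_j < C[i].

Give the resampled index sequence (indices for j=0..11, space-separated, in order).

C = [1/41, 2/41, 6/41, 11/41, 15/41, 19/41, 19/41, 23/41, 26/41, 26/41, 35/41, 1]
j=0: u_0=7/180 ∈ [1/41, 2/41) → index 1
j=1: u_1=11/90 ∈ [2/41, 6/41) → index 2
j=2: u_2=37/180 ∈ [6/41, 11/41) → index 3
j=3: u_3=13/45 ∈ [11/41, 15/41) → index 4
j=4: u_4=67/180 ∈ [15/41, 19/41) → index 5
j=5: u_5=41/90 ∈ [15/41, 19/41) → index 5
j=6: u_6=97/180 ∈ [19/41, 23/41) → index 7
j=7: u_7=28/45 ∈ [23/41, 26/41) → index 8
j=8: u_8=127/180 ∈ [26/41, 35/41) → index 10
j=9: u_9=71/90 ∈ [26/41, 35/41) → index 10
j=10: u_10=157/180 ∈ [35/41, 1) → index 11
j=11: u_11=43/45 ∈ [35/41, 1) → index 11

1 2 3 4 5 5 7 8 10 10 11 11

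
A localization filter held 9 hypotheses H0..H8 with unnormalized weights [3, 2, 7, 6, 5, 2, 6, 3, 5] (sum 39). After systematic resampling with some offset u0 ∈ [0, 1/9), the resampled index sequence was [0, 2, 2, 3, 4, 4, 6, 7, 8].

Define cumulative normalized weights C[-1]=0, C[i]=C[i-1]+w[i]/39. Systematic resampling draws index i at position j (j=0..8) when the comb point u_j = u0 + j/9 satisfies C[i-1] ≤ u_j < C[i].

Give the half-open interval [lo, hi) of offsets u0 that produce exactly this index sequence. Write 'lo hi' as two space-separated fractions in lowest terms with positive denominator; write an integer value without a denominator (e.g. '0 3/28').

2/117 4/117

C = [1/13, 5/39, 4/13, 6/13, 23/39, 25/39, 31/39, 34/39, 1]
j=0 picked index 0: u0 ∈ [0, 1/13)
j=1 picked index 2: u0 ∈ [2/117, 23/117)
j=2 picked index 2: u0 ∈ [-11/117, 10/117)
j=3 picked index 3: u0 ∈ [-1/39, 5/39)
j=4 picked index 4: u0 ∈ [2/117, 17/117)
j=5 picked index 4: u0 ∈ [-11/117, 4/117)
j=6 picked index 6: u0 ∈ [-1/39, 5/39)
j=7 picked index 7: u0 ∈ [2/117, 11/117)
j=8 picked index 8: u0 ∈ [-2/117, 1/9)
intersection: [2/117, 4/117)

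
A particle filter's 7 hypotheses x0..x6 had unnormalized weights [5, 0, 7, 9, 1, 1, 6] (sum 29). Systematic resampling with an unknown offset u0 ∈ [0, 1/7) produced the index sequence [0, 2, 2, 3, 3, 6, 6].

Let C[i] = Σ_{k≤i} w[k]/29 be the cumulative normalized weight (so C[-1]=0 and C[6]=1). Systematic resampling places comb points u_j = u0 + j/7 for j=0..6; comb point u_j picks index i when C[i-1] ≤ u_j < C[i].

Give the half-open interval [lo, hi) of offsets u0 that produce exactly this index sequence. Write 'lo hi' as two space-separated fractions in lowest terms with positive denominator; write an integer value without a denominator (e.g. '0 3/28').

16/203 26/203

C = [5/29, 5/29, 12/29, 21/29, 22/29, 23/29, 1]
j=0 picked index 0: u0 ∈ [0, 5/29)
j=1 picked index 2: u0 ∈ [6/203, 55/203)
j=2 picked index 2: u0 ∈ [-23/203, 26/203)
j=3 picked index 3: u0 ∈ [-3/203, 60/203)
j=4 picked index 3: u0 ∈ [-32/203, 31/203)
j=5 picked index 6: u0 ∈ [16/203, 2/7)
j=6 picked index 6: u0 ∈ [-13/203, 1/7)
intersection: [16/203, 26/203)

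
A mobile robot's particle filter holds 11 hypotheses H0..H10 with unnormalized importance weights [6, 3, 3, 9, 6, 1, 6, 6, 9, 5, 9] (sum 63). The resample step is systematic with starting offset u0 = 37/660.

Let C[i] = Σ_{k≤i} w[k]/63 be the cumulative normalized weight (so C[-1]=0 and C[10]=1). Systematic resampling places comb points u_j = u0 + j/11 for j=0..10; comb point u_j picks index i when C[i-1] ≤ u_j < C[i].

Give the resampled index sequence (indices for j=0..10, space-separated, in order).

0 2 3 3 4 6 7 8 9 10 10

C = [2/21, 1/7, 4/21, 1/3, 3/7, 4/9, 34/63, 40/63, 7/9, 6/7, 1]
j=0: u_0=37/660 ∈ [0, 2/21) → index 0
j=1: u_1=97/660 ∈ [1/7, 4/21) → index 2
j=2: u_2=157/660 ∈ [4/21, 1/3) → index 3
j=3: u_3=217/660 ∈ [4/21, 1/3) → index 3
j=4: u_4=277/660 ∈ [1/3, 3/7) → index 4
j=5: u_5=337/660 ∈ [4/9, 34/63) → index 6
j=6: u_6=397/660 ∈ [34/63, 40/63) → index 7
j=7: u_7=457/660 ∈ [40/63, 7/9) → index 8
j=8: u_8=47/60 ∈ [7/9, 6/7) → index 9
j=9: u_9=577/660 ∈ [6/7, 1) → index 10
j=10: u_10=637/660 ∈ [6/7, 1) → index 10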